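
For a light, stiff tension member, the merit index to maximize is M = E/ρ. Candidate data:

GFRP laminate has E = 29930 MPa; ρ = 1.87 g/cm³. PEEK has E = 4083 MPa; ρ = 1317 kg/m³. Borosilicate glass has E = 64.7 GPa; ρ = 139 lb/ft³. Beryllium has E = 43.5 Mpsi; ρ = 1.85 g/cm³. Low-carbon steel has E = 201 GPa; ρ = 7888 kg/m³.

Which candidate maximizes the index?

In SI units:
  GFRP laminate: E = 29.93 GPa, ρ = 1870 kg/m³
  PEEK: E = 4.083 GPa, ρ = 1317 kg/m³
  borosilicate glass: E = 64.70 GPa, ρ = 2227 kg/m³
  beryllium: E = 299.9 GPa, ρ = 1850 kg/m³
  low-carbon steel: E = 201.0 GPa, ρ = 7888 kg/m³
  beryllium: M = 162 MN·m/kg
  borosilicate glass: M = 29.1 MN·m/kg
  low-carbon steel: M = 25.5 MN·m/kg
  GFRP laminate: M = 16.0 MN·m/kg
  PEEK: M = 3.10 MN·m/kg
Beryllium ranks first.

beryllium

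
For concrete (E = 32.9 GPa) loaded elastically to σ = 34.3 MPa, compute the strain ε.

ε = σ/E = 34.3 / 32900 = 1.04×10⁻³.

1.04×10⁻³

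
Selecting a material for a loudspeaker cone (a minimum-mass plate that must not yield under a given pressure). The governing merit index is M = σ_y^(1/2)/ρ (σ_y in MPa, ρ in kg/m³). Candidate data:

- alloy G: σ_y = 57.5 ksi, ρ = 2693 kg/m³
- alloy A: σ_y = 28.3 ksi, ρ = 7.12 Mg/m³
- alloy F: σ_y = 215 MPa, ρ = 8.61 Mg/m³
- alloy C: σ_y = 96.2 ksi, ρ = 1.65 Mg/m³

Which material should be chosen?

alloy C

After converting to SI:
  alloy G: σ_y = 396.4 MPa, ρ = 2693 kg/m³
  alloy A: σ_y = 195.1 MPa, ρ = 7120 kg/m³
  alloy F: σ_y = 215.0 MPa, ρ = 8610 kg/m³
  alloy C: σ_y = 663.3 MPa, ρ = 1650 kg/m³
  alloy C: M = 15.6×10⁻³
  alloy G: M = 7.39×10⁻³
  alloy A: M = 1.96×10⁻³
  alloy F: M = 1.70×10⁻³
Alloy C ranks first.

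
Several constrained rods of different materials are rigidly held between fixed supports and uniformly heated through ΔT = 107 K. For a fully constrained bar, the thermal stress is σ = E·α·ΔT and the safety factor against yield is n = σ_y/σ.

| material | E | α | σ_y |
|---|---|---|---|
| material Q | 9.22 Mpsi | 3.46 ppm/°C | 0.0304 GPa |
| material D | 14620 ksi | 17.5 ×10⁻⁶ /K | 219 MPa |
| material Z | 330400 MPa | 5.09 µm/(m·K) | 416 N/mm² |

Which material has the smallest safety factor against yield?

Converting E to GPa, α to ×10⁻⁶/K, σ_y to MPa, then σ and n for each:
  material Q: E = 63.57, α = 3.46, σ_y = 30.40 → σ = 23.5 MPa, n = 1.29
  material D: E = 100.8, α = 17.5, σ_y = 219.0 → σ = 189 MPa, n = 1.16
  material Z: E = 330.4, α = 5.09, σ_y = 416.0 → σ = 180 MPa, n = 2.31
Material D has the lowest safety factor, n = 1.16.

material D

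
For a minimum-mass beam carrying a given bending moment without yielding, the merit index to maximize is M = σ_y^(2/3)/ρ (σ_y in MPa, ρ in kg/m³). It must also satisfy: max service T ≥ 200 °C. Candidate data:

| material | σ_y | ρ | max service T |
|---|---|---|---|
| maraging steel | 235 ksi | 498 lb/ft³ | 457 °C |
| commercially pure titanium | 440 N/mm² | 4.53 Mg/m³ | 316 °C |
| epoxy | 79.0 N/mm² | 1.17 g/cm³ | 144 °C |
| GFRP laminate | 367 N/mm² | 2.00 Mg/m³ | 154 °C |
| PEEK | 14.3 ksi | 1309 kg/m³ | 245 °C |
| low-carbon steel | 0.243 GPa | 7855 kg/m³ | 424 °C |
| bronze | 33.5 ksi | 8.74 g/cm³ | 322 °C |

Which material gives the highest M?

Screen on constraints: max service T ≥ 200 °C. Survivors: maraging steel, commercially pure titanium, PEEK, low-carbon steel, bronze.
Normalizing units and computing the index:
  maraging steel: σ_y = 1620 MPa, ρ = 7977 kg/m³
  commercially pure titanium: σ_y = 440.0 MPa, ρ = 4530 kg/m³
  PEEK: σ_y = 98.60 MPa, ρ = 1309 kg/m³
  low-carbon steel: σ_y = 243.0 MPa, ρ = 7855 kg/m³
  bronze: σ_y = 231.0 MPa, ρ = 8740 kg/m³
  maraging steel: M = 17.3×10⁻³
  PEEK: M = 16.3×10⁻³
  commercially pure titanium: M = 12.8×10⁻³
  low-carbon steel: M = 4.96×10⁻³
  bronze: M = 4.31×10⁻³
Maraging steel ranks first.

maraging steel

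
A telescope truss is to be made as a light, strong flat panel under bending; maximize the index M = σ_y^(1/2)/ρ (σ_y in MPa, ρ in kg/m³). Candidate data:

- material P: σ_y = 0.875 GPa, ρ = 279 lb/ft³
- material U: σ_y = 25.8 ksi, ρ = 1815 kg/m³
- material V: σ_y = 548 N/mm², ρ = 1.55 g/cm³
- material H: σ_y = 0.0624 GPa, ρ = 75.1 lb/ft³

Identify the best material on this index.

material V

Putting every candidate on a common basis:
  material P: σ_y = 875.0 MPa, ρ = 4469 kg/m³
  material U: σ_y = 177.9 MPa, ρ = 1815 kg/m³
  material V: σ_y = 548.0 MPa, ρ = 1550 kg/m³
  material H: σ_y = 62.40 MPa, ρ = 1203 kg/m³
  material V: M = 15.1×10⁻³
  material U: M = 7.35×10⁻³
  material P: M = 6.62×10⁻³
  material H: M = 6.57×10⁻³
Material V has the largest M.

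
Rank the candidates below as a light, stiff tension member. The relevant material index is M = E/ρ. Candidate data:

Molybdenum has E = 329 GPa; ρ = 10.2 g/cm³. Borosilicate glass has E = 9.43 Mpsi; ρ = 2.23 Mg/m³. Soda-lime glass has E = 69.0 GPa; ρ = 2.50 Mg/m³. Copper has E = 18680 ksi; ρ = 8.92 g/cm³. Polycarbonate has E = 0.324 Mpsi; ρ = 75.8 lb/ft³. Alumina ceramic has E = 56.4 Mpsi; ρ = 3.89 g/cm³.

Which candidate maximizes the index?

Convert each candidate to consistent units, then evaluate M:
  molybdenum: E = 329.0 GPa, ρ = 10200 kg/m³
  borosilicate glass: E = 65.02 GPa, ρ = 2230 kg/m³
  soda-lime glass: E = 69.00 GPa, ρ = 2500 kg/m³
  copper: E = 128.8 GPa, ρ = 8920 kg/m³
  polycarbonate: E = 2.234 GPa, ρ = 1214 kg/m³
  alumina ceramic: E = 388.9 GPa, ρ = 3890 kg/m³
  alumina ceramic: M = 100 MN·m/kg
  molybdenum: M = 32.3 MN·m/kg
  borosilicate glass: M = 29.2 MN·m/kg
  soda-lime glass: M = 27.6 MN·m/kg
  copper: M = 14.4 MN·m/kg
  polycarbonate: M = 1.84 MN·m/kg
Alumina ceramic ranks first.

alumina ceramic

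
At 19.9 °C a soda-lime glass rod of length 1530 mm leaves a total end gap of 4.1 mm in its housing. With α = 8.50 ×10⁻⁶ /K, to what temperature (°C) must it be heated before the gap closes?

335 °C

α·L₀·ΔT = 4.1 mm ⇒ ΔT = 4.1 / (8.50×10⁻⁶ × 1530.0) = 315.3 K.
T = 19.9 + 315.3 = 335.2 °C.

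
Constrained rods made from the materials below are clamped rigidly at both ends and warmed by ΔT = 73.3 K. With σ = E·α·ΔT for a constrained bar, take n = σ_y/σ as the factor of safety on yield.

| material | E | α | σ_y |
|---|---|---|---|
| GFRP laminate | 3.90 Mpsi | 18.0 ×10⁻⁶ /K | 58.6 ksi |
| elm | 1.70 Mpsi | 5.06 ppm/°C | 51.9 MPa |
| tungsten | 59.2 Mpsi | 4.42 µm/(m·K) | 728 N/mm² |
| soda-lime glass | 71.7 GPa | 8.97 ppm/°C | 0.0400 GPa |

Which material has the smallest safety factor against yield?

soda-lime glass

Converting E to GPa, α to ×10⁻⁶/K, σ_y to MPa, then σ and n for each:
  GFRP laminate: E = 26.89, α = 18.0, σ_y = 404.0 → σ = 35.5 MPa, n = 11.4
  elm: E = 11.72, α = 5.06, σ_y = 51.90 → σ = 4.35 MPa, n = 11.9
  tungsten: E = 408.2, α = 4.42, σ_y = 728.0 → σ = 132 MPa, n = 5.51
  soda-lime glass: E = 71.70, α = 8.97, σ_y = 40.00 → σ = 47.1 MPa, n = 0.848
The minimum is soda-lime glass at n = 0.848.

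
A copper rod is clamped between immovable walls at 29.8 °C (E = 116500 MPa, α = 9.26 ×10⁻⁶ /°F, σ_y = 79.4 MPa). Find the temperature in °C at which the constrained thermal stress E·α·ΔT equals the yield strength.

70.7 °C

E = 116500 MPa = 116.5 GPa.
α = 9.26×10⁻⁶/°F × 9/5 = 16.7×10⁻⁶/K.
E·α·ΔT = 79.40 MPa ⇒ ΔT = 79.40 / (116.5×10³ × 16.7×10⁻⁶) = 40.89 K.
T = 29.8 + 40.89 = 70.69 °C.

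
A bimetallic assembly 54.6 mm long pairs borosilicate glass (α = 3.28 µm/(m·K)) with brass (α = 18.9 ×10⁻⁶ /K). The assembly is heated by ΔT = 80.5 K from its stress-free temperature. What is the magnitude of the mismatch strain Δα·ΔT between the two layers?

Δα = |3.28 − 18.9|×10⁻⁶/K = 15.6×10⁻⁶/K.
Mismatch strain = Δα·ΔT = 15.6×10⁻⁶ × 80.5 = 1.26×10⁻³.

1.26×10⁻³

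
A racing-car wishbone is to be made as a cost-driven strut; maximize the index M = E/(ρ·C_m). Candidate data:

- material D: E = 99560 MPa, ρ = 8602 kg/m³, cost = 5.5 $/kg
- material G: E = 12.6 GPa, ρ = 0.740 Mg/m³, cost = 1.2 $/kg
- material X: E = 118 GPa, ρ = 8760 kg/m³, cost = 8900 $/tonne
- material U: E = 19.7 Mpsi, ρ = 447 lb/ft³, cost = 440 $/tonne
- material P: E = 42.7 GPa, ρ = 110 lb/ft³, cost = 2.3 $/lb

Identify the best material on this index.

material U

Putting every candidate on a common basis:
  material D: E = 99.56 GPa, ρ = 8602 kg/m³, cost = 5.500 $/kg
  material G: E = 12.60 GPa, ρ = 740.0 kg/m³, cost = 1.200 $/kg
  material X: E = 118.0 GPa, ρ = 8760 kg/m³, cost = 8.900 $/kg
  material U: E = 135.8 GPa, ρ = 7160 kg/m³, cost = 0.4400 $/kg
  material P: E = 42.70 GPa, ρ = 1762 kg/m³, cost = 5.071 $/kg
  material U: M = 43.1 MN·m per $
  material G: M = 14.2 MN·m per $
  material P: M = 4.78 MN·m per $
  material D: M = 2.10 MN·m per $
  material X: M = 1.51 MN·m per $
Material U has the largest M.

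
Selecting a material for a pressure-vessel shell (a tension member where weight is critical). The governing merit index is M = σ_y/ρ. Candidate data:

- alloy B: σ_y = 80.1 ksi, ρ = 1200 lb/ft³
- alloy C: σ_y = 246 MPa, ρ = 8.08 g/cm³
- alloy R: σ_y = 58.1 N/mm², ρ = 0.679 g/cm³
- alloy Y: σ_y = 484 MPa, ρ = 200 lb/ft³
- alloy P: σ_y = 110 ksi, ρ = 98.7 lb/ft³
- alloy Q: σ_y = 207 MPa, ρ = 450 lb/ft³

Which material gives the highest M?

Normalizing units and computing the index:
  alloy B: σ_y = 552.3 MPa, ρ = 19220 kg/m³
  alloy C: σ_y = 246.0 MPa, ρ = 8080 kg/m³
  alloy R: σ_y = 58.10 MPa, ρ = 679.0 kg/m³
  alloy Y: σ_y = 484.0 MPa, ρ = 3204 kg/m³
  alloy P: σ_y = 758.4 MPa, ρ = 1581 kg/m³
  alloy Q: σ_y = 207.0 MPa, ρ = 7208 kg/m³
  alloy P: M = 480 kN·m/kg
  alloy Y: M = 151 kN·m/kg
  alloy R: M = 85.6 kN·m/kg
  alloy C: M = 30.4 kN·m/kg
  alloy B: M = 28.7 kN·m/kg
  alloy Q: M = 28.7 kN·m/kg
The maximum is for alloy P.

alloy P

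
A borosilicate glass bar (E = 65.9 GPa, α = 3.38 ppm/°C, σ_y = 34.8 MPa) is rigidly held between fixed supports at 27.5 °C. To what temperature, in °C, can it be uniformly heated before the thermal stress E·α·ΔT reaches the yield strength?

184 °C

E·α·ΔT = 34.80 MPa ⇒ ΔT = 34.80 / (65.90×10³ × 3.38×10⁻⁶) = 156.2 K.
T = 27.5 + 156.2 = 183.7 °C.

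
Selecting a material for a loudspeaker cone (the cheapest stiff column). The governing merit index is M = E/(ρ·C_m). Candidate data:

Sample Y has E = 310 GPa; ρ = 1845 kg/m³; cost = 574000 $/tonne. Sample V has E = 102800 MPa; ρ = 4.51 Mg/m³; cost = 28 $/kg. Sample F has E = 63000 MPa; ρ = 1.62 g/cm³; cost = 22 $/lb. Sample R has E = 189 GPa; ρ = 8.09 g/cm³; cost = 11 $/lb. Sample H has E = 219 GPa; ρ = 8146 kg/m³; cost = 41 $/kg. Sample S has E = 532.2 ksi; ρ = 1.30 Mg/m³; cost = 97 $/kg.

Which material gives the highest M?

sample R

After converting to SI:
  sample Y: E = 310.0 GPa, ρ = 1845 kg/m³, cost = 574.0 $/kg
  sample V: E = 102.8 GPa, ρ = 4510 kg/m³, cost = 28.00 $/kg
  sample F: E = 63.00 GPa, ρ = 1620 kg/m³, cost = 48.50 $/kg
  sample R: E = 189.0 GPa, ρ = 8090 kg/m³, cost = 24.25 $/kg
  sample H: E = 219.0 GPa, ρ = 8146 kg/m³, cost = 41.00 $/kg
  sample S: E = 3.669 GPa, ρ = 1300 kg/m³, cost = 97.00 $/kg
  sample R: M = 0.963 MN·m per $
  sample V: M = 0.814 MN·m per $
  sample F: M = 0.802 MN·m per $
  sample H: M = 0.656 MN·m per $
  sample Y: M = 0.293 MN·m per $
  sample S: M = 0.0291 MN·m per $
The maximum is for sample R.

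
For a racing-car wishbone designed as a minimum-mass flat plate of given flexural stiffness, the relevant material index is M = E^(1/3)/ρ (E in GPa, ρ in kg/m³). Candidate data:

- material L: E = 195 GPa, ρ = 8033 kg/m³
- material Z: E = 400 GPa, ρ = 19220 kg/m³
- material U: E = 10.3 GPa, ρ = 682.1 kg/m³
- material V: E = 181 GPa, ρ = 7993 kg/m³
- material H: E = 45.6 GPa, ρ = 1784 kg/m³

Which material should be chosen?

material U

Per-candidate index values:
  material U: M = 3.19×10⁻³
  material H: M = 2.00×10⁻³
  material L: M = 0.722×10⁻³
  material V: M = 0.708×10⁻³
  material Z: M = 0.383×10⁻³
Material U ranks first.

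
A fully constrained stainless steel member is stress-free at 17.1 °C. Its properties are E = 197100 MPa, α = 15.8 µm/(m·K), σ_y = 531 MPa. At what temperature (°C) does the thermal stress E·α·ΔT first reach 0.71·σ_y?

E = 197100 MPa = 197.1 GPa.
E·α·ΔT = 377.0 MPa ⇒ ΔT = 377.0 / (197.1×10³ × 15.8×10⁻⁶) = 121.1 K.
T = 17.1 + 121.1 = 138.2 °C.

138 °C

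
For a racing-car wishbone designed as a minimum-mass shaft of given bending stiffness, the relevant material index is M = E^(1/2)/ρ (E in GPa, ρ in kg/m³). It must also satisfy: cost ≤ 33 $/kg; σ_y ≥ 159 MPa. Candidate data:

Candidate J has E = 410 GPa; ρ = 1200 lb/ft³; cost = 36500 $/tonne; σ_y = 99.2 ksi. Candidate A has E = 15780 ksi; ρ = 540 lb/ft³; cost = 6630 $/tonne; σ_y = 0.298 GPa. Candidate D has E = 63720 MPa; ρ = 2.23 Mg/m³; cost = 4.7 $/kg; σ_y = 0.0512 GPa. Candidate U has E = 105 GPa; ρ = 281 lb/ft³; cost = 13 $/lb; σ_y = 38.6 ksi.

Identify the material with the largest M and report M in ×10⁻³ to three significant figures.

candidate U, M = 2.28×10⁻³

Screen on constraints: cost ≤ 33 $/kg; σ_y ≥ 159 MPa. Survivors: candidate A, candidate U.
Normalizing units and computing the index:
  candidate A: E = 108.8 GPa, ρ = 8650 kg/m³
  candidate U: E = 105.0 GPa, ρ = 4501 kg/m³
  candidate U: M = 2.28×10⁻³
  candidate A: M = 1.21×10⁻³
Candidate U has the largest M.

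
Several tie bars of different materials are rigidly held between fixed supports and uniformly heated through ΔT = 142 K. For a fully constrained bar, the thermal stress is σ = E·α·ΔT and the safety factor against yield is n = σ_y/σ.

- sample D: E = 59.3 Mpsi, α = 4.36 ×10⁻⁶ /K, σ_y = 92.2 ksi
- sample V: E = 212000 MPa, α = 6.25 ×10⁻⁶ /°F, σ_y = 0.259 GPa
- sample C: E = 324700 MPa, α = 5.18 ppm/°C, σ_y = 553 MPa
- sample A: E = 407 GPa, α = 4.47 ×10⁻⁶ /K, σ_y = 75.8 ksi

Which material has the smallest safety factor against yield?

sample V

With everything in SI (GPa, ×10⁻⁶/K, MPa):
  sample D: E = 408.9, α = 4.36, σ_y = 635.7 → σ = 253 MPa, n = 2.51
  sample V: E = 212.0, α = 11.2, σ_y = 259.0 → σ = 339 MPa, n = 0.765
  sample C: E = 324.7, α = 5.18, σ_y = 553.0 → σ = 239 MPa, n = 2.32
  sample A: E = 407.0, α = 4.47, σ_y = 522.6 → σ = 258 MPa, n = 2.02
Smallest n: sample V with n = 0.765.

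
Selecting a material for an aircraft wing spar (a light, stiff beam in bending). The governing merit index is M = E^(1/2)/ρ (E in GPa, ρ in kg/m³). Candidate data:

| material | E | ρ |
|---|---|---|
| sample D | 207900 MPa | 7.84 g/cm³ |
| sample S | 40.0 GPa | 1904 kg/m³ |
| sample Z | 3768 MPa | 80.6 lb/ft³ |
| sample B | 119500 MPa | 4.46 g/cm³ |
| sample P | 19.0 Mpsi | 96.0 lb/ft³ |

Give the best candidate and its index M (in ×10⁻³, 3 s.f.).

Convert each candidate to consistent units, then evaluate M:
  sample D: E = 207.9 GPa, ρ = 7840 kg/m³
  sample S: E = 40.00 GPa, ρ = 1904 kg/m³
  sample Z: E = 3.768 GPa, ρ = 1291 kg/m³
  sample B: E = 119.5 GPa, ρ = 4460 kg/m³
  sample P: E = 131.0 GPa, ρ = 1538 kg/m³
  sample P: M = 7.44×10⁻³
  sample S: M = 3.32×10⁻³
  sample B: M = 2.45×10⁻³
  sample D: M = 1.84×10⁻³
  sample Z: M = 1.50×10⁻³
Sample P ranks first.

sample P, M = 7.44×10⁻³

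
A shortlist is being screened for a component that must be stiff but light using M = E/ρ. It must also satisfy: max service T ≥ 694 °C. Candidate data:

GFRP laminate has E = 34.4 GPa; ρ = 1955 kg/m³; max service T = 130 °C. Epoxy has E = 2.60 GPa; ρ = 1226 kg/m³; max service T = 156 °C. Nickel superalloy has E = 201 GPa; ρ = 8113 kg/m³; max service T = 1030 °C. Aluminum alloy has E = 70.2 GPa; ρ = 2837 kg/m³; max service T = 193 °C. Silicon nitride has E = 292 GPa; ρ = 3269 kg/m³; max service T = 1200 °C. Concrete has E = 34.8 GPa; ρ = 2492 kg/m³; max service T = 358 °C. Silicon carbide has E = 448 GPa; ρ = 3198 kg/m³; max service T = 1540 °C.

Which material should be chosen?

silicon carbide

Screen on constraints: max service T ≥ 694 °C. Survivors: nickel superalloy, silicon nitride, silicon carbide.
Computing M directly (units already consistent):
  silicon carbide: M = 140 MN·m/kg
  silicon nitride: M = 89.3 MN·m/kg
  nickel superalloy: M = 24.8 MN·m/kg
Silicon carbide ranks first.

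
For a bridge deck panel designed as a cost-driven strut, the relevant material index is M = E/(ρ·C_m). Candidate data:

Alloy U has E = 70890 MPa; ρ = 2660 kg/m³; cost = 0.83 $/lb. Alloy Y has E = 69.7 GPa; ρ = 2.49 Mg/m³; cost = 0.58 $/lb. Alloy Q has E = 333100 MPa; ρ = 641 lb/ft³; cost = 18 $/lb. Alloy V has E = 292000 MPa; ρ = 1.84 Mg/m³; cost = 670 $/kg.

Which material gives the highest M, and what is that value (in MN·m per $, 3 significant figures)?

alloy Y, M = 21.9 MN·m per $

Putting every candidate on a common basis:
  alloy U: E = 70.89 GPa, ρ = 2660 kg/m³, cost = 1.830 $/kg
  alloy Y: E = 69.70 GPa, ρ = 2490 kg/m³, cost = 1.279 $/kg
  alloy Q: E = 333.1 GPa, ρ = 10270 kg/m³, cost = 39.68 $/kg
  alloy V: E = 292.0 GPa, ρ = 1840 kg/m³, cost = 670.0 $/kg
  alloy Y: M = 21.9 MN·m per $
  alloy U: M = 14.6 MN·m per $
  alloy Q: M = 0.818 MN·m per $
  alloy V: M = 0.237 MN·m per $
The maximum is for alloy Y.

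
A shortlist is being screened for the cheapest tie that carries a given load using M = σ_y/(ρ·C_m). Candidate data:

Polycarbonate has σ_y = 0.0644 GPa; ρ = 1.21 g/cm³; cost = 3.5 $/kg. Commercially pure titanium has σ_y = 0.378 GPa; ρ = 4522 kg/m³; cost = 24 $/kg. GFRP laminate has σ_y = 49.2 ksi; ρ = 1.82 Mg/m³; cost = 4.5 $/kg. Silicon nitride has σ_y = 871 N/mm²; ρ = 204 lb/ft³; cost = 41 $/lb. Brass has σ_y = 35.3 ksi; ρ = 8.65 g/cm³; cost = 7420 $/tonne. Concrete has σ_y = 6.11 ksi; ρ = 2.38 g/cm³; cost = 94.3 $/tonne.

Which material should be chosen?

concrete

Putting every candidate on a common basis:
  polycarbonate: σ_y = 64.40 MPa, ρ = 1210 kg/m³, cost = 3.500 $/kg
  commercially pure titanium: σ_y = 378.0 MPa, ρ = 4522 kg/m³, cost = 24.00 $/kg
  GFRP laminate: σ_y = 339.2 MPa, ρ = 1820 kg/m³, cost = 4.500 $/kg
  silicon nitride: σ_y = 871.0 MPa, ρ = 3268 kg/m³, cost = 90.39 $/kg
  brass: σ_y = 243.4 MPa, ρ = 8650 kg/m³, cost = 7.420 $/kg
  concrete: σ_y = 42.13 MPa, ρ = 2380 kg/m³, cost = 0.09430 $/kg
  concrete: M = 188 kN·m per $
  GFRP laminate: M = 41.4 kN·m per $
  polycarbonate: M = 15.2 kN·m per $
  brass: M = 3.79 kN·m per $
  commercially pure titanium: M = 3.48 kN·m per $
  silicon nitride: M = 2.95 kN·m per $
Concrete has the largest M.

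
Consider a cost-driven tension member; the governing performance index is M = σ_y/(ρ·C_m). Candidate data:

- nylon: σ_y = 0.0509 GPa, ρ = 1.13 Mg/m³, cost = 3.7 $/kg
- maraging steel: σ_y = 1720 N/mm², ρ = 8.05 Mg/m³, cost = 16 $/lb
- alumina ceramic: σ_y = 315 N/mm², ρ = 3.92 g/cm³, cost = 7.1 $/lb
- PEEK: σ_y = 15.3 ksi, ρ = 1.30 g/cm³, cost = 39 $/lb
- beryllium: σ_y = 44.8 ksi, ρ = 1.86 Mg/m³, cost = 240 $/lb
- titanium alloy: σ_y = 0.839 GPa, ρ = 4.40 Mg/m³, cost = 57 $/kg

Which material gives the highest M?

nylon

After converting to SI:
  nylon: σ_y = 50.90 MPa, ρ = 1130 kg/m³, cost = 3.700 $/kg
  maraging steel: σ_y = 1720 MPa, ρ = 8050 kg/m³, cost = 35.27 $/kg
  alumina ceramic: σ_y = 315.0 MPa, ρ = 3920 kg/m³, cost = 15.65 $/kg
  PEEK: σ_y = 105.5 MPa, ρ = 1300 kg/m³, cost = 85.98 $/kg
  beryllium: σ_y = 308.9 MPa, ρ = 1860 kg/m³, cost = 529.1 $/kg
  titanium alloy: σ_y = 839.0 MPa, ρ = 4400 kg/m³, cost = 57.00 $/kg
  nylon: M = 12.2 kN·m per $
  maraging steel: M = 6.06 kN·m per $
  alumina ceramic: M = 5.13 kN·m per $
  titanium alloy: M = 3.35 kN·m per $
  PEEK: M = 0.944 kN·m per $
  beryllium: M = 0.314 kN·m per $
Highest index: nylon.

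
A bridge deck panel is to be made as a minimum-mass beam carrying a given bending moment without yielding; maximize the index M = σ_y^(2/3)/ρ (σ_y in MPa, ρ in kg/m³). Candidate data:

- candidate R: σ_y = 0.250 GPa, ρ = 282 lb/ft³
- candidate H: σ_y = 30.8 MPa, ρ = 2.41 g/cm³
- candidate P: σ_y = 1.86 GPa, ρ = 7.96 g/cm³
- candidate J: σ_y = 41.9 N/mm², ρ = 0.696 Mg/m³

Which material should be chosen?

candidate P

Putting every candidate on a common basis:
  candidate R: σ_y = 250.0 MPa, ρ = 4517 kg/m³
  candidate H: σ_y = 30.80 MPa, ρ = 2410 kg/m³
  candidate P: σ_y = 1860 MPa, ρ = 7960 kg/m³
  candidate J: σ_y = 41.90 MPa, ρ = 696.0 kg/m³
  candidate P: M = 19.0×10⁻³
  candidate J: M = 17.3×10⁻³
  candidate R: M = 8.79×10⁻³
  candidate H: M = 4.08×10⁻³
Candidate P ranks first.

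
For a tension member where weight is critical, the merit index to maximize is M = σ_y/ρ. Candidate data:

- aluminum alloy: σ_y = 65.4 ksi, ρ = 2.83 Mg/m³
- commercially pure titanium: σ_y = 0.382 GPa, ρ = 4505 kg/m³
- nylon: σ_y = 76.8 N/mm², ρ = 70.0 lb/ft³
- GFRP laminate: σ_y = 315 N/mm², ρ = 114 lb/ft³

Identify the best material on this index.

After converting to SI:
  aluminum alloy: σ_y = 450.9 MPa, ρ = 2830 kg/m³
  commercially pure titanium: σ_y = 382.0 MPa, ρ = 4505 kg/m³
  nylon: σ_y = 76.80 MPa, ρ = 1121 kg/m³
  GFRP laminate: σ_y = 315.0 MPa, ρ = 1826 kg/m³
  GFRP laminate: M = 172 kN·m/kg
  aluminum alloy: M = 159 kN·m/kg
  commercially pure titanium: M = 84.8 kN·m/kg
  nylon: M = 68.5 kN·m/kg
The maximum is for GFRP laminate.

GFRP laminate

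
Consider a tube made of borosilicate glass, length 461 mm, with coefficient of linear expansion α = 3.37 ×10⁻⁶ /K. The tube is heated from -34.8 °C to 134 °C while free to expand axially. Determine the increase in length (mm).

ΔT = 134 − (-34.8) = 168.8 K.
ΔL = α·L₀·ΔT = 3.37×10⁻⁶ × 461 mm × 168.8 K = 0.262 mm.

0.262 mm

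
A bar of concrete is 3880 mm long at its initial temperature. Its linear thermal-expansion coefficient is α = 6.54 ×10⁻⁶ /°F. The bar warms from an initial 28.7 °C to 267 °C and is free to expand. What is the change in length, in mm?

Convert α: 6.54×10⁻⁶/°F × (9/5) = 11.8×10⁻⁶/K.
ΔT = 267 − 28.7 = 238.3 K.
ΔL = α·L₀·ΔT = 11.8×10⁻⁶ × 3880 mm × 238.3 K = 10.9 mm.

10.9 mm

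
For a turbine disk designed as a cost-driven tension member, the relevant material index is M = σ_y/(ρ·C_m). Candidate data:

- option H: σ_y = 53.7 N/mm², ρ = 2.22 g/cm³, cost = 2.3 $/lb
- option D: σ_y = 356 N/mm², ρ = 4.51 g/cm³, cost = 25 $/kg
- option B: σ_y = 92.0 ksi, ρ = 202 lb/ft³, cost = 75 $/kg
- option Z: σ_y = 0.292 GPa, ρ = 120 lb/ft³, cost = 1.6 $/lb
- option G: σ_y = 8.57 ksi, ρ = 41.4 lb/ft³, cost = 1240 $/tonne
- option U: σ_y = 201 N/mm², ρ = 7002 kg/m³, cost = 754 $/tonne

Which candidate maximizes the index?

In SI units:
  option H: σ_y = 53.70 MPa, ρ = 2220 kg/m³, cost = 5.071 $/kg
  option D: σ_y = 356.0 MPa, ρ = 4510 kg/m³, cost = 25.00 $/kg
  option B: σ_y = 634.3 MPa, ρ = 3236 kg/m³, cost = 75.00 $/kg
  option Z: σ_y = 292.0 MPa, ρ = 1922 kg/m³, cost = 3.527 $/kg
  option G: σ_y = 59.09 MPa, ρ = 663.2 kg/m³, cost = 1.240 $/kg
  option U: σ_y = 201.0 MPa, ρ = 7002 kg/m³, cost = 0.7540 $/kg
  option G: M = 71.9 kN·m per $
  option Z: M = 43.1 kN·m per $
  option U: M = 38.1 kN·m per $
  option H: M = 4.77 kN·m per $
  option D: M = 3.16 kN·m per $
  option B: M = 2.61 kN·m per $
Option G ranks first.

option G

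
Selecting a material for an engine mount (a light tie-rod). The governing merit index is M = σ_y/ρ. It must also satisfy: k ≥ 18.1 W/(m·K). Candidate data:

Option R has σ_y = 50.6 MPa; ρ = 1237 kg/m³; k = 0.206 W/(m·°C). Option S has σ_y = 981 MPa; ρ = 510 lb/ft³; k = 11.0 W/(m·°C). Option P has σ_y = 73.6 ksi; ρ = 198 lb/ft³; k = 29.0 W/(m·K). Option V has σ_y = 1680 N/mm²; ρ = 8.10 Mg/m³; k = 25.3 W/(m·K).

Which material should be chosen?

Screen on constraints: k ≥ 18.1 W/(m·K). Survivors: option P, option V.
Putting every candidate on a common basis:
  option P: σ_y = 507.5 MPa, ρ = 3172 kg/m³
  option V: σ_y = 1680 MPa, ρ = 8100 kg/m³
  option V: M = 207 kN·m/kg
  option P: M = 160 kN·m/kg
Option V ranks first.

option V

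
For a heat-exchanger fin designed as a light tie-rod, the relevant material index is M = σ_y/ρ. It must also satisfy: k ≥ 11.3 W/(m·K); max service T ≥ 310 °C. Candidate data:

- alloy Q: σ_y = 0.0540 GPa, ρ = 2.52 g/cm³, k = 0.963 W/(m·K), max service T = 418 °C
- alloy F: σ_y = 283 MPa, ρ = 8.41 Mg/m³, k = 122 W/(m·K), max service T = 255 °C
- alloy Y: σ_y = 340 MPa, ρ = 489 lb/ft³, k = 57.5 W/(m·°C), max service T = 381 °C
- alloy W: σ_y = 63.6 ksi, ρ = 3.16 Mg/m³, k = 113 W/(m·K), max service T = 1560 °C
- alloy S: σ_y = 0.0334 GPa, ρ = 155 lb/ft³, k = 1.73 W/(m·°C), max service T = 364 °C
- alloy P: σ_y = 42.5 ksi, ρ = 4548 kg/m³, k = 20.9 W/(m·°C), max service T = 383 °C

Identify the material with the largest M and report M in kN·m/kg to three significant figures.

Screen on constraints: k ≥ 11.3 W/(m·K); max service T ≥ 310 °C. Survivors: alloy Y, alloy W, alloy P.
Normalizing units and computing the index:
  alloy Y: σ_y = 340.0 MPa, ρ = 7833 kg/m³
  alloy W: σ_y = 438.5 MPa, ρ = 3160 kg/m³
  alloy P: σ_y = 293.0 MPa, ρ = 4548 kg/m³
  alloy W: M = 139 kN·m/kg
  alloy P: M = 64.4 kN·m/kg
  alloy Y: M = 43.4 kN·m/kg
Alloy W has the largest M.

alloy W, M = 139 kN·m/kg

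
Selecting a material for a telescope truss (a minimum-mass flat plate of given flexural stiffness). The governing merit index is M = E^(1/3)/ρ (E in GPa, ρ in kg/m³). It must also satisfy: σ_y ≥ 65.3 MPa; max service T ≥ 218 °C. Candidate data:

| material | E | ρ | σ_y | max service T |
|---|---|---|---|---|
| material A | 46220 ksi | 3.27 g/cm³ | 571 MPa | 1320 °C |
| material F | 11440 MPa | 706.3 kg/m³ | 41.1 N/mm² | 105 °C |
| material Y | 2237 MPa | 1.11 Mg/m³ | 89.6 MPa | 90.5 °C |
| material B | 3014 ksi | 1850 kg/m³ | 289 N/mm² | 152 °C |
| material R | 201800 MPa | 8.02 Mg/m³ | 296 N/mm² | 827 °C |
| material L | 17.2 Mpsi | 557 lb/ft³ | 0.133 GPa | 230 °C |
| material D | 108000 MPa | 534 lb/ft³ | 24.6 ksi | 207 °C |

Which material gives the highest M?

Screen on constraints: σ_y ≥ 65.3 MPa; max service T ≥ 218 °C. Survivors: material A, material R, material L.
Putting every candidate on a common basis:
  material A: E = 318.7 GPa, ρ = 3270 kg/m³
  material R: E = 201.8 GPa, ρ = 8020 kg/m³
  material L: E = 118.6 GPa, ρ = 8922 kg/m³
  material A: M = 2.09×10⁻³
  material R: M = 0.731×10⁻³
  material L: M = 0.551×10⁻³
Highest index: material A.

material A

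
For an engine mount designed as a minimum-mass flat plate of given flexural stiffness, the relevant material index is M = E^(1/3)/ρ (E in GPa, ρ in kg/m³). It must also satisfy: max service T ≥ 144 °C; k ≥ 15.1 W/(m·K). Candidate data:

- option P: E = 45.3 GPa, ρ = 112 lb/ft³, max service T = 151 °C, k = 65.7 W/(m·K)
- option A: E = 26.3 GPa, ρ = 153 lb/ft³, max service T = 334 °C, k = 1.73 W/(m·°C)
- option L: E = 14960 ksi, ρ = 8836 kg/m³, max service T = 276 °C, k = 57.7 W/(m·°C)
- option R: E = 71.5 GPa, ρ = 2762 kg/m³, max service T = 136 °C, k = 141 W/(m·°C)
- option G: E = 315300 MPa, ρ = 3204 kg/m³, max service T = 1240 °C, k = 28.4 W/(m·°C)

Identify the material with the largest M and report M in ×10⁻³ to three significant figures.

option G, M = 2.12×10⁻³

Screen on constraints: max service T ≥ 144 °C; k ≥ 15.1 W/(m·K). Survivors: option P, option L, option G.
Convert each candidate to consistent units, then evaluate M:
  option P: E = 45.30 GPa, ρ = 1794 kg/m³
  option L: E = 103.1 GPa, ρ = 8836 kg/m³
  option G: E = 315.3 GPa, ρ = 3204 kg/m³
  option G: M = 2.12×10⁻³
  option P: M = 1.99×10⁻³
  option L: M = 0.531×10⁻³
Option G ranks first.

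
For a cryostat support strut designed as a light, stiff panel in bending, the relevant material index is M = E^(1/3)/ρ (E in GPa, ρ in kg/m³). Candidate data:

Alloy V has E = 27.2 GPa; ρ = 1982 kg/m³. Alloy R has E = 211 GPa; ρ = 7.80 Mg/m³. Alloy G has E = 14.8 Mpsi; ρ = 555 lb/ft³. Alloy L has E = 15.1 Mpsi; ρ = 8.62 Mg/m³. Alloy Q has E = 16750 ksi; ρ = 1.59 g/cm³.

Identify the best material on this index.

alloy Q

After converting to SI:
  alloy V: E = 27.20 GPa, ρ = 1982 kg/m³
  alloy R: E = 211.0 GPa, ρ = 7800 kg/m³
  alloy G: E = 102.0 GPa, ρ = 8890 kg/m³
  alloy L: E = 104.1 GPa, ρ = 8620 kg/m³
  alloy Q: E = 115.5 GPa, ρ = 1590 kg/m³
  alloy Q: M = 3.06×10⁻³
  alloy V: M = 1.52×10⁻³
  alloy R: M = 0.763×10⁻³
  alloy L: M = 0.546×10⁻³
  alloy G: M = 0.526×10⁻³
Highest index: alloy Q.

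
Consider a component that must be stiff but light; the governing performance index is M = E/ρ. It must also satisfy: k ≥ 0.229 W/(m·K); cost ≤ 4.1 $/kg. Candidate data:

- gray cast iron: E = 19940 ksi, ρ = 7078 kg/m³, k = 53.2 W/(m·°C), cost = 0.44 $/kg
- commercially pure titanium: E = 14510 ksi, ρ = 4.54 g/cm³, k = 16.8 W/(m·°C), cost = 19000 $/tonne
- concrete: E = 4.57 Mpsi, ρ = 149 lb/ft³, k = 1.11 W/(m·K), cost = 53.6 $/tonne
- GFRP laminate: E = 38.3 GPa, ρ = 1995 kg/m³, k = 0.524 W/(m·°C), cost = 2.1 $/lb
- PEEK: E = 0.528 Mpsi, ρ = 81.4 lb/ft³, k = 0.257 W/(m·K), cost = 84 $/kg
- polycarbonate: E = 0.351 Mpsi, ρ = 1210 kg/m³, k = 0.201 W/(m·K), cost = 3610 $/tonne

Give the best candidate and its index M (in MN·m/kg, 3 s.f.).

Screen on constraints: k ≥ 0.229 W/(m·K); cost ≤ 4.1 $/kg. Survivors: gray cast iron, concrete.
Convert each candidate to consistent units, then evaluate M:
  gray cast iron: E = 137.5 GPa, ρ = 7078 kg/m³
  concrete: E = 31.51 GPa, ρ = 2387 kg/m³
  gray cast iron: M = 19.4 MN·m/kg
  concrete: M = 13.2 MN·m/kg
Gray cast iron has the largest M.

gray cast iron, M = 19.4 MN·m/kg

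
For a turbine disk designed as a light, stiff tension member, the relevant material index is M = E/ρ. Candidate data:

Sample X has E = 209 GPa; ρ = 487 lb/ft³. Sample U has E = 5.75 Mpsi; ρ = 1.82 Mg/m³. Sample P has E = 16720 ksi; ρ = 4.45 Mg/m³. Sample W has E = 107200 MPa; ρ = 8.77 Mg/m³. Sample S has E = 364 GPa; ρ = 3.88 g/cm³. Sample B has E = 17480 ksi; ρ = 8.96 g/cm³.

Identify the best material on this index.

sample S

After converting to SI:
  sample X: E = 209.0 GPa, ρ = 7801 kg/m³
  sample U: E = 39.64 GPa, ρ = 1820 kg/m³
  sample P: E = 115.3 GPa, ρ = 4450 kg/m³
  sample W: E = 107.2 GPa, ρ = 8770 kg/m³
  sample S: E = 364.0 GPa, ρ = 3880 kg/m³
  sample B: E = 120.5 GPa, ρ = 8960 kg/m³
  sample S: M = 93.8 MN·m/kg
  sample X: M = 26.8 MN·m/kg
  sample P: M = 25.9 MN·m/kg
  sample U: M = 21.8 MN·m/kg
  sample B: M = 13.5 MN·m/kg
  sample W: M = 12.2 MN·m/kg
Sample S has the largest M.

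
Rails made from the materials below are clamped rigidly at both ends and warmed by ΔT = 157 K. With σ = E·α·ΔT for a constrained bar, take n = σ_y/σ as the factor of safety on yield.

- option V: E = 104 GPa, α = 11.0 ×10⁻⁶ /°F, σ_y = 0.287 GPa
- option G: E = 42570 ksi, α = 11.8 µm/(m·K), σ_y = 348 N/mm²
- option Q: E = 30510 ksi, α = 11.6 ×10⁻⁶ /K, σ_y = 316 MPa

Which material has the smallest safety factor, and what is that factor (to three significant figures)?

With everything in SI (GPa, ×10⁻⁶/K, MPa):
  option V: E = 104.0, α = 19.8, σ_y = 287.0 → σ = 323 MPa, n = 0.888
  option G: E = 293.5, α = 11.8, σ_y = 348.0 → σ = 544 MPa, n = 0.640
  option Q: E = 210.4, α = 11.6, σ_y = 316.0 → σ = 383 MPa, n = 0.825
Smallest n: option G with n = 0.640.

option G, n = 0.640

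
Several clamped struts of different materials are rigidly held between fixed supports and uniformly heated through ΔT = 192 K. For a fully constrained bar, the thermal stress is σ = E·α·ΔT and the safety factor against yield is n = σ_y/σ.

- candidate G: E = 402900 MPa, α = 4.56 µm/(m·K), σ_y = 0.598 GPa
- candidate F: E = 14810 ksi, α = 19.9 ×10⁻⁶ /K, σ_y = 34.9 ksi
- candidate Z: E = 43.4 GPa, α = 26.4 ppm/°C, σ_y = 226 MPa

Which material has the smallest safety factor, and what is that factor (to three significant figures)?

Per material, after unit conversion:
  candidate G: E = 402.9, α = 4.56, σ_y = 598.0 → σ = 353 MPa, n = 1.70
  candidate F: E = 102.1, α = 19.9, σ_y = 240.6 → σ = 390 MPa, n = 0.617
  candidate Z: E = 43.40, α = 26.4, σ_y = 226.0 → σ = 220 MPa, n = 1.03
Candidate F has the lowest safety factor, n = 0.617.

candidate F, n = 0.617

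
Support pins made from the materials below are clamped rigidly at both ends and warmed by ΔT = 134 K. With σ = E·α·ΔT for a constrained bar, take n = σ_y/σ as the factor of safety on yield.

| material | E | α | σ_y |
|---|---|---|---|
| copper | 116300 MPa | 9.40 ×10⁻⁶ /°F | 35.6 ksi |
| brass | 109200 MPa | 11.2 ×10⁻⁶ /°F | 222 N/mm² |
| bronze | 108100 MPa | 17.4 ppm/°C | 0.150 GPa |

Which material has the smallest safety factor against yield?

Converting E to GPa, α to ×10⁻⁶/K, σ_y to MPa, then σ and n for each:
  copper: E = 116.3, α = 16.9, σ_y = 245.5 → σ = 264 MPa, n = 0.931
  brass: E = 109.2, α = 20.2, σ_y = 222.0 → σ = 295 MPa, n = 0.753
  bronze: E = 108.1, α = 17.4, σ_y = 150.0 → σ = 252 MPa, n = 0.595
Bronze has the lowest safety factor, n = 0.595.

bronze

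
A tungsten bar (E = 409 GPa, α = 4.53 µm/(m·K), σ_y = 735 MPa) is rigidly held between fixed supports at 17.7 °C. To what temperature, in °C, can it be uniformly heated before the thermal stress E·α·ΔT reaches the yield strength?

E·α·ΔT = 735.0 MPa ⇒ ΔT = 735.0 / (409.0×10³ × 4.53×10⁻⁶) = 396.7 K.
T = 17.7 + 396.7 = 414.4 °C.

414 °C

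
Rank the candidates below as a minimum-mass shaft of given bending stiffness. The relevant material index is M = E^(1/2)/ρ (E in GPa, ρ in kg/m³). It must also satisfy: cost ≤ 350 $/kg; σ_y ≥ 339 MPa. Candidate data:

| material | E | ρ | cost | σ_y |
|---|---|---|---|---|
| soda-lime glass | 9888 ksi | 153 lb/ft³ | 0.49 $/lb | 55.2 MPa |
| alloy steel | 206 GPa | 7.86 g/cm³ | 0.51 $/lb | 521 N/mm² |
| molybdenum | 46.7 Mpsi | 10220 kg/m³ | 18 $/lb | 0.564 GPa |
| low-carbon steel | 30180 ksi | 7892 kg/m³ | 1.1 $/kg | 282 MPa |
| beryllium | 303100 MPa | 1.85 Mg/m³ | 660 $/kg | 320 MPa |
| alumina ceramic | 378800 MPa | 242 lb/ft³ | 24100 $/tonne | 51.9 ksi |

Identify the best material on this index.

alumina ceramic

Screen on constraints: cost ≤ 350 $/kg; σ_y ≥ 339 MPa. Survivors: alloy steel, molybdenum, alumina ceramic.
Putting every candidate on a common basis:
  alloy steel: E = 206.0 GPa, ρ = 7860 kg/m³
  molybdenum: E = 322.0 GPa, ρ = 10220 kg/m³
  alumina ceramic: E = 378.8 GPa, ρ = 3876 kg/m³
  alumina ceramic: M = 5.02×10⁻³
  alloy steel: M = 1.83×10⁻³
  molybdenum: M = 1.76×10⁻³
Highest index: alumina ceramic.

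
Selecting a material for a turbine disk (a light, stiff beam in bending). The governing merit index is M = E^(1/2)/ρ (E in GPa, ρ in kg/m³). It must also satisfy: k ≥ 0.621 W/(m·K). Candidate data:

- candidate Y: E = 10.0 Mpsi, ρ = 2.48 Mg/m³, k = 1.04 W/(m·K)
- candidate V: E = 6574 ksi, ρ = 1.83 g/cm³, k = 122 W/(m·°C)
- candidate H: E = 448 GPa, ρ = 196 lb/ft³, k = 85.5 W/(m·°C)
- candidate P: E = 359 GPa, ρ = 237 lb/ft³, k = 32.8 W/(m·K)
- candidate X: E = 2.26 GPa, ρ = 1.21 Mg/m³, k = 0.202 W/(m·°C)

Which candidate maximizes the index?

Screen on constraints: k ≥ 0.621 W/(m·K). Survivors: candidate Y, candidate V, candidate H, candidate P.
Putting every candidate on a common basis:
  candidate Y: E = 68.95 GPa, ρ = 2480 kg/m³
  candidate V: E = 45.33 GPa, ρ = 1830 kg/m³
  candidate H: E = 448.0 GPa, ρ = 3140 kg/m³
  candidate P: E = 359.0 GPa, ρ = 3796 kg/m³
  candidate H: M = 6.74×10⁻³
  candidate P: M = 4.99×10⁻³
  candidate V: M = 3.68×10⁻³
  candidate Y: M = 3.35×10⁻³
Candidate H has the largest M.

candidate H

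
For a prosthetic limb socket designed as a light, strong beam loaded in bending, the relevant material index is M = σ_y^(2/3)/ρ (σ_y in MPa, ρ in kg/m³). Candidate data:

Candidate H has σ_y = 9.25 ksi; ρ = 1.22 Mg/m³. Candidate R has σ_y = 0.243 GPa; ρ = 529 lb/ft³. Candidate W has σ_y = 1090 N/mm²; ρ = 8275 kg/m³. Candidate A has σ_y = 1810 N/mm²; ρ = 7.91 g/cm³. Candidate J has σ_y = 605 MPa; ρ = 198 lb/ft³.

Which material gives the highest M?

Putting every candidate on a common basis:
  candidate H: σ_y = 63.78 MPa, ρ = 1220 kg/m³
  candidate R: σ_y = 243.0 MPa, ρ = 8474 kg/m³
  candidate W: σ_y = 1090 MPa, ρ = 8275 kg/m³
  candidate A: σ_y = 1810 MPa, ρ = 7910 kg/m³
  candidate J: σ_y = 605.0 MPa, ρ = 3172 kg/m³
  candidate J: M = 22.6×10⁻³
  candidate A: M = 18.8×10⁻³
  candidate H: M = 13.1×10⁻³
  candidate W: M = 12.8×10⁻³
  candidate R: M = 4.60×10⁻³
The maximum is for candidate J.

candidate J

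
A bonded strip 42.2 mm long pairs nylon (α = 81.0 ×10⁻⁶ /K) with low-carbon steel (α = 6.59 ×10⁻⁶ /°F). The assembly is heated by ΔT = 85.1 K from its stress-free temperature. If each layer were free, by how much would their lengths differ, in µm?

low-carbon steel: α = 6.59×10⁻⁶/°F × 9/5 = 11.9×10⁻⁶/K.
Δα = |81.0 − 11.9|×10⁻⁶/K = 69.1×10⁻⁶/K.
ΔL_mismatch = Δα·L·ΔT = 69.1×10⁻⁶ × 42.2 mm × 85.1 K = 248 µm.

248 µm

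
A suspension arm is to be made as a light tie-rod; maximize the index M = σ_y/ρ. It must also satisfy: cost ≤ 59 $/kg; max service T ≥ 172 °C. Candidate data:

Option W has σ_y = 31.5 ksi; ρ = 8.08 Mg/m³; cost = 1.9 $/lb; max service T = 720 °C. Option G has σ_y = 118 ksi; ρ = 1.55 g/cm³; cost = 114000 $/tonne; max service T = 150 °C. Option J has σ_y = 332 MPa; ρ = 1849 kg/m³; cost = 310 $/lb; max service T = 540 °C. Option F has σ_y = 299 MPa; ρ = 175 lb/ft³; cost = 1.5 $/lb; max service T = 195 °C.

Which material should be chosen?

Screen on constraints: cost ≤ 59 $/kg; max service T ≥ 172 °C. Survivors: option W, option F.
Putting every candidate on a common basis:
  option W: σ_y = 217.2 MPa, ρ = 8080 kg/m³
  option F: σ_y = 299.0 MPa, ρ = 2803 kg/m³
  option F: M = 107 kN·m/kg
  option W: M = 26.9 kN·m/kg
The maximum is for option F.

option F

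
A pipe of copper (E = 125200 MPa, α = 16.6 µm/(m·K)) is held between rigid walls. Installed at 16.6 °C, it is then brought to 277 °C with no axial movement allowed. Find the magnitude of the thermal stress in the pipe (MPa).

541 MPa

E = 125200 MPa = 125.2 GPa.
ΔT = 260.4 K. Constrained thermal stress σ = E·α·ΔT = 125.2×10³ MPa × 16.6×10⁻⁶ × 260.4 = 541 MPa (compressive).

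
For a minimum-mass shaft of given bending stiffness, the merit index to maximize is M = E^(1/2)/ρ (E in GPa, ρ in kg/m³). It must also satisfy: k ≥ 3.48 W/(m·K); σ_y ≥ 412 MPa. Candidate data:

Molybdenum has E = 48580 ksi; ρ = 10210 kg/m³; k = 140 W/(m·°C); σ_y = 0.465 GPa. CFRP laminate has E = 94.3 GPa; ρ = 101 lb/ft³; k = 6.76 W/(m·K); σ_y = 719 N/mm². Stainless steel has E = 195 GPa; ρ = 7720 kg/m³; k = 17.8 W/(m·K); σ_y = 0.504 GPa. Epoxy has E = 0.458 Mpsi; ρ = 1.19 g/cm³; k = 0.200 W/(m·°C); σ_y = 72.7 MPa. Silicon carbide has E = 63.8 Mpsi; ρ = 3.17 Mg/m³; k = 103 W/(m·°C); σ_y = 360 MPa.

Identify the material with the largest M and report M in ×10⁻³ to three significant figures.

CFRP laminate, M = 6.00×10⁻³

Screen on constraints: k ≥ 3.48 W/(m·K); σ_y ≥ 412 MPa. Survivors: molybdenum, CFRP laminate, stainless steel.
Putting every candidate on a common basis:
  molybdenum: E = 334.9 GPa, ρ = 10210 kg/m³
  CFRP laminate: E = 94.30 GPa, ρ = 1618 kg/m³
  stainless steel: E = 195.0 GPa, ρ = 7720 kg/m³
  CFRP laminate: M = 6.00×10⁻³
  stainless steel: M = 1.81×10⁻³
  molybdenum: M = 1.79×10⁻³
The maximum is for CFRP laminate.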